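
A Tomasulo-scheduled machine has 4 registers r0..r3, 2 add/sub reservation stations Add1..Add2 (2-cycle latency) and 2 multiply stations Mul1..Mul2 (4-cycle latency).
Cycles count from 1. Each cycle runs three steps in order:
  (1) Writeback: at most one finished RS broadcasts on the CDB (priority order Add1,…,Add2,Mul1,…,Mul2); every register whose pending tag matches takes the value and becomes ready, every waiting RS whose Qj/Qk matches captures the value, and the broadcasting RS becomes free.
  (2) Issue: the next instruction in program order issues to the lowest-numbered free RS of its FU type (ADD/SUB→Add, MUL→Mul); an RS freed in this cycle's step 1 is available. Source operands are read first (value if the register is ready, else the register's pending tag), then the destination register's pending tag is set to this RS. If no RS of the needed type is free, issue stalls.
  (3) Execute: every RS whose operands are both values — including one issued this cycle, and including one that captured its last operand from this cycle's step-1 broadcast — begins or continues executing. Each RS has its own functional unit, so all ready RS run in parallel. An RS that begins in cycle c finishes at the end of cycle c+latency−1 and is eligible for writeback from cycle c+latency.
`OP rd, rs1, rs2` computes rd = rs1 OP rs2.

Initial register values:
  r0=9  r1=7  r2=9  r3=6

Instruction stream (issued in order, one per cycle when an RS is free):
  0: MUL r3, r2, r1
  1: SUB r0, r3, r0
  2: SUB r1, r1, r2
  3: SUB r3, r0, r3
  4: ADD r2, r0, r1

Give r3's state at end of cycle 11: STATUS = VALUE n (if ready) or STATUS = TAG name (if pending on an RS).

STATUS = VALUE -9

cycle 1: issue MUL r3<-Mul1 // r0:9,r1:7,r2:9,r3:Mul1
cycle 2: issue SUB r0<-Add1 // r0:Add1,r1:7,r2:9,r3:Mul1
cycle 3: issue SUB r1<-Add2 // r0:Add1,r1:Add2,r2:9,r3:Mul1
cycle 4: stall // r0:Add1,r1:Add2,r2:9,r3:Mul1
cycle 5: CDB Add2=-2; issue SUB r3<-Add2 // r0:Add1,r1:-2,r2:9,r3:Add2
cycle 6: CDB Mul1=63; stall // r0:Add1,r1:-2,r2:9,r3:Add2
cycle 7: stall // r0:Add1,r1:-2,r2:9,r3:Add2
cycle 8: CDB Add1=54; issue ADD r2<-Add1 // r0:54,r1:-2,r2:Add1,r3:Add2
cycle 9: - // r0:54,r1:-2,r2:Add1,r3:Add2
cycle 10: CDB Add1=52 // r0:54,r1:-2,r2:52,r3:Add2
cycle 11: CDB Add2=-9 // r0:54,r1:-2,r2:52,r3:-9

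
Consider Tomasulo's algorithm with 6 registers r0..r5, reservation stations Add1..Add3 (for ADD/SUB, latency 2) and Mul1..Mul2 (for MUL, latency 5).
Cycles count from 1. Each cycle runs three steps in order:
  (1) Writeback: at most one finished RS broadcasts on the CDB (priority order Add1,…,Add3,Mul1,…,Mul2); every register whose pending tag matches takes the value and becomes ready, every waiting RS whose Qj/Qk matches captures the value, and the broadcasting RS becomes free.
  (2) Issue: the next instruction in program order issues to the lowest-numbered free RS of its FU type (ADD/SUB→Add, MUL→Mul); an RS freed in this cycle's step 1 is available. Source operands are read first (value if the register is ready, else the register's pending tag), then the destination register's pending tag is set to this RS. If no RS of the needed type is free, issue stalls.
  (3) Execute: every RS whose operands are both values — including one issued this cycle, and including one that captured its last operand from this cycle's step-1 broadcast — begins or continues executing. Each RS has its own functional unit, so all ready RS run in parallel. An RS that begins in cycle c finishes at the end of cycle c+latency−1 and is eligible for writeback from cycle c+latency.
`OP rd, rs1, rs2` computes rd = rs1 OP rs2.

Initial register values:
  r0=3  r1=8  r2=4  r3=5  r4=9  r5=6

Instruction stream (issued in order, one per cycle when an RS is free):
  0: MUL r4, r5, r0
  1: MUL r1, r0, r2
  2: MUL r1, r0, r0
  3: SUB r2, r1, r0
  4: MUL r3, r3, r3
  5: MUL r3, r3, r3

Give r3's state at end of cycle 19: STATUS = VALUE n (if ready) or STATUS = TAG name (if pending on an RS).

STATUS = VALUE 625

cycle 1: issue MUL r4<-Mul1 // r0:3,r1:8,r2:4,r3:5,r4:Mul1,r5:6
cycle 2: issue MUL r1<-Mul2 // r0:3,r1:Mul2,r2:4,r3:5,r4:Mul1,r5:6
cycle 3: stall // r0:3,r1:Mul2,r2:4,r3:5,r4:Mul1,r5:6
cycle 4: stall // r0:3,r1:Mul2,r2:4,r3:5,r4:Mul1,r5:6
cycle 5: stall // r0:3,r1:Mul2,r2:4,r3:5,r4:Mul1,r5:6
cycle 6: CDB Mul1=18; issue MUL r1<-Mul1 // r0:3,r1:Mul1,r2:4,r3:5,r4:18,r5:6
cycle 7: CDB Mul2=12; issue SUB r2<-Add1 // r0:3,r1:Mul1,r2:Add1,r3:5,r4:18,r5:6
cycle 8: issue MUL r3<-Mul2 // r0:3,r1:Mul1,r2:Add1,r3:Mul2,r4:18,r5:6
cycle 9: stall // r0:3,r1:Mul1,r2:Add1,r3:Mul2,r4:18,r5:6
cycle 10: stall // r0:3,r1:Mul1,r2:Add1,r3:Mul2,r4:18,r5:6
cycle 11: CDB Mul1=9; issue MUL r3<-Mul1 // r0:3,r1:9,r2:Add1,r3:Mul1,r4:18,r5:6
cycle 12: - // r0:3,r1:9,r2:Add1,r3:Mul1,r4:18,r5:6
cycle 13: CDB Add1=6 // r0:3,r1:9,r2:6,r3:Mul1,r4:18,r5:6
cycle 14: CDB Mul2=25 // r0:3,r1:9,r2:6,r3:Mul1,r4:18,r5:6
cycle 15: - // r0:3,r1:9,r2:6,r3:Mul1,r4:18,r5:6
cycle 16: - // r0:3,r1:9,r2:6,r3:Mul1,r4:18,r5:6
cycle 17: - // r0:3,r1:9,r2:6,r3:Mul1,r4:18,r5:6
cycle 18: - // r0:3,r1:9,r2:6,r3:Mul1,r4:18,r5:6
cycle 19: CDB Mul1=625 // r0:3,r1:9,r2:6,r3:625,r4:18,r5:6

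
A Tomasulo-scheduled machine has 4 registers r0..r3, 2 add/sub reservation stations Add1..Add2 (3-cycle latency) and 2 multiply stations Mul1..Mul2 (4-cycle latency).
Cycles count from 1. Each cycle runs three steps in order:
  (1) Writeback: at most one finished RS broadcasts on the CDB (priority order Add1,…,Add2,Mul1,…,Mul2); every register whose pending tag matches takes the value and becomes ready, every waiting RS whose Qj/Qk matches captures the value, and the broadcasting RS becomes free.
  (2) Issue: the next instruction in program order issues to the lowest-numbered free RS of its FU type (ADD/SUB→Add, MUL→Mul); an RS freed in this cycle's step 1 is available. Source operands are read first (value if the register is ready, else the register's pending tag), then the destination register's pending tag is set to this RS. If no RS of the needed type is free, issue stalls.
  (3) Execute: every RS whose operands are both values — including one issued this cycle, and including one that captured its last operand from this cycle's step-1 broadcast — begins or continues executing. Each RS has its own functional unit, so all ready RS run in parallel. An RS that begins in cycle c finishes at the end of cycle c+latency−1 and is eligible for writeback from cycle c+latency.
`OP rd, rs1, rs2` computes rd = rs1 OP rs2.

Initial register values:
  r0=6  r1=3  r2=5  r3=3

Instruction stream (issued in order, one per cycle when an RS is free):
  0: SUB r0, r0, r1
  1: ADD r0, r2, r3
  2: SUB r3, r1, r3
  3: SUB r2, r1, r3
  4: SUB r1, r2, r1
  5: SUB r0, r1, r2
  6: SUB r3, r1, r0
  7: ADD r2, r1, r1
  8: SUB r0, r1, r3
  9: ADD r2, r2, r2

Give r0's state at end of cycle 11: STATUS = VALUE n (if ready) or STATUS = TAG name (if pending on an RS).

c1: issue SUB r0<-Add1 | r0:Add1,r1:3,r2:5,r3:3
c2: issue ADD r0<-Add2 | r0:Add2,r1:3,r2:5,r3:3
c3: stall | r0:Add2,r1:3,r2:5,r3:3
c4: CDB Add1=3; issue SUB r3<-Add1 | r0:Add2,r1:3,r2:5,r3:Add1
c5: CDB Add2=8; issue SUB r2<-Add2 | r0:8,r1:3,r2:Add2,r3:Add1
c6: stall | r0:8,r1:3,r2:Add2,r3:Add1
c7: CDB Add1=0; issue SUB r1<-Add1 | r0:8,r1:Add1,r2:Add2,r3:0
c8: stall | r0:8,r1:Add1,r2:Add2,r3:0
c9: stall | r0:8,r1:Add1,r2:Add2,r3:0
c10: CDB Add2=3; issue SUB r0<-Add2 | r0:Add2,r1:Add1,r2:3,r3:0
c11: stall | r0:Add2,r1:Add1,r2:3,r3:0

STATUS = TAG Add2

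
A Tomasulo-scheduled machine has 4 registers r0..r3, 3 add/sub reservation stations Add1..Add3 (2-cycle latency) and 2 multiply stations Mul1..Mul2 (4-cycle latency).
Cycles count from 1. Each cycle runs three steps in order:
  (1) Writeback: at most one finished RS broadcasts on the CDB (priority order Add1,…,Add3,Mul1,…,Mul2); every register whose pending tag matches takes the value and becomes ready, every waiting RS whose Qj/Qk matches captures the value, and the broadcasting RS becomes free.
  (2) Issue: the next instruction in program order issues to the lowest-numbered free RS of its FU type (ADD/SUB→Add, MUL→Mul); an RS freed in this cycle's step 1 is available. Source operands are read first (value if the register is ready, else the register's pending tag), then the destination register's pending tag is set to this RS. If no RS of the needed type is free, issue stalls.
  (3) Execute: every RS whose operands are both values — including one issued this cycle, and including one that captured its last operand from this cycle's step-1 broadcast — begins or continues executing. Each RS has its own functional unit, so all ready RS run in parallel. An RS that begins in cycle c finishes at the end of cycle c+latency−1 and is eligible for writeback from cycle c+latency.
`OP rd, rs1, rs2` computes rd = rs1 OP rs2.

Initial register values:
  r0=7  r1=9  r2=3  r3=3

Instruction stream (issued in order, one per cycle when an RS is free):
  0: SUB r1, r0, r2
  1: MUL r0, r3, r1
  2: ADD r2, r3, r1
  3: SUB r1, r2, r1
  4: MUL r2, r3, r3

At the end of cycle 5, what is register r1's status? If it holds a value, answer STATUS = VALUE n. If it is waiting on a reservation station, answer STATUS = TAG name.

STATUS = TAG Add2

  c1: issue SUB r1<-Add1  regs: r0:7,r1:Add1,r2:3,r3:3
  c2: issue MUL r0<-Mul1  regs: r0:Mul1,r1:Add1,r2:3,r3:3
  c3: CDB Add1=4; issue ADD r2<-Add1  regs: r0:Mul1,r1:4,r2:Add1,r3:3
  c4: issue SUB r1<-Add2  regs: r0:Mul1,r1:Add2,r2:Add1,r3:3
  c5: CDB Add1=7; issue MUL r2<-Mul2  regs: r0:Mul1,r1:Add2,r2:Mul2,r3:3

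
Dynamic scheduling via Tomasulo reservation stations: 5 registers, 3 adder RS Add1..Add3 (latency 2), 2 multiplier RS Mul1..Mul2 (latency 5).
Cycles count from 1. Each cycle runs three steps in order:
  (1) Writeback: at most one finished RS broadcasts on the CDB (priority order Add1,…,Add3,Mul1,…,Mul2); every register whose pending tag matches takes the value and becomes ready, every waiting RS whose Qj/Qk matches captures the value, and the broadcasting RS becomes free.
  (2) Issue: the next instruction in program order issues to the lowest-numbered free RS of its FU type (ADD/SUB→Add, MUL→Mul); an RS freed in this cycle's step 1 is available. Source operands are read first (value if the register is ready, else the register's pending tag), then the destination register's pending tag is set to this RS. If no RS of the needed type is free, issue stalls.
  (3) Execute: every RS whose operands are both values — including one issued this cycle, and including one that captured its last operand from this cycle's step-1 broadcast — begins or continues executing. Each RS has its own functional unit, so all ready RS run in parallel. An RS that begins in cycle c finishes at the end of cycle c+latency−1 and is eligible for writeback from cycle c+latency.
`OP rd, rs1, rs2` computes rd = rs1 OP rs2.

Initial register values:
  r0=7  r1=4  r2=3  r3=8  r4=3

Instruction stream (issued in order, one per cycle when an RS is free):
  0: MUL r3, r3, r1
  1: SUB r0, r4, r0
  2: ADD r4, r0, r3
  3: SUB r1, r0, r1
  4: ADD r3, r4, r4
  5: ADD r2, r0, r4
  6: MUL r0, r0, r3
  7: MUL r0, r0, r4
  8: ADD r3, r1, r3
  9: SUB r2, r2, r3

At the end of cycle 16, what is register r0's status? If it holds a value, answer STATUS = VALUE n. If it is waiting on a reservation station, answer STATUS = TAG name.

STATUS = TAG Mul2

c1: issue MUL r3<-Mul1 | r0:7,r1:4,r2:3,r3:Mul1,r4:3
c2: issue SUB r0<-Add1 | r0:Add1,r1:4,r2:3,r3:Mul1,r4:3
c3: issue ADD r4<-Add2 | r0:Add1,r1:4,r2:3,r3:Mul1,r4:Add2
c4: CDB Add1=-4; issue SUB r1<-Add1 | r0:-4,r1:Add1,r2:3,r3:Mul1,r4:Add2
c5: issue ADD r3<-Add3 | r0:-4,r1:Add1,r2:3,r3:Add3,r4:Add2
c6: CDB Add1=-8; issue ADD r2<-Add1 | r0:-4,r1:-8,r2:Add1,r3:Add3,r4:Add2
c7: CDB Mul1=32; issue MUL r0<-Mul1 | r0:Mul1,r1:-8,r2:Add1,r3:Add3,r4:Add2
c8: issue MUL r0<-Mul2 | r0:Mul2,r1:-8,r2:Add1,r3:Add3,r4:Add2
c9: CDB Add2=28; issue ADD r3<-Add2 | r0:Mul2,r1:-8,r2:Add1,r3:Add2,r4:28
c10: stall | r0:Mul2,r1:-8,r2:Add1,r3:Add2,r4:28
c11: CDB Add1=24; issue SUB r2<-Add1 | r0:Mul2,r1:-8,r2:Add1,r3:Add2,r4:28
c12: CDB Add3=56 | r0:Mul2,r1:-8,r2:Add1,r3:Add2,r4:28
c13: - | r0:Mul2,r1:-8,r2:Add1,r3:Add2,r4:28
c14: CDB Add2=48 | r0:Mul2,r1:-8,r2:Add1,r3:48,r4:28
c15: - | r0:Mul2,r1:-8,r2:Add1,r3:48,r4:28
c16: CDB Add1=-24 | r0:Mul2,r1:-8,r2:-24,r3:48,r4:28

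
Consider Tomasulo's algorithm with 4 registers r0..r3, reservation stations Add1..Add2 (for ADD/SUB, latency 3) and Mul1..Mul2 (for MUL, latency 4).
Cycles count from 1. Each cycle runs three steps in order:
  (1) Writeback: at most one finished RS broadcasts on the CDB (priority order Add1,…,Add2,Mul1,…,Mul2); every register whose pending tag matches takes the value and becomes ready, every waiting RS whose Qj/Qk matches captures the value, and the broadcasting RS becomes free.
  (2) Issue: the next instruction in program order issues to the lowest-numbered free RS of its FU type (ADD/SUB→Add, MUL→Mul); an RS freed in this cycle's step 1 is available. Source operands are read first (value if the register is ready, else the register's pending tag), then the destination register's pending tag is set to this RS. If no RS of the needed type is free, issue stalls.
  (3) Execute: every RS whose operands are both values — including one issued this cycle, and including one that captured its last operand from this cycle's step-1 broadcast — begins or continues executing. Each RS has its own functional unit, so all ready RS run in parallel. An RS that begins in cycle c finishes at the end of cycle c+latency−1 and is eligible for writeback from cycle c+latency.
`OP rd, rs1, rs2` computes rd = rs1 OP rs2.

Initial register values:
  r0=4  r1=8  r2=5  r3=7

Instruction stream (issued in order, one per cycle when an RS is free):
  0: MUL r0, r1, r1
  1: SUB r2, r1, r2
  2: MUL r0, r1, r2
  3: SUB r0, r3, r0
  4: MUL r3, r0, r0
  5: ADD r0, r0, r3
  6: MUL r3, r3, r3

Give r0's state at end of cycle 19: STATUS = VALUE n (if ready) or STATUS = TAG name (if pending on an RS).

STATUS = VALUE 272

cycle 1: issue MUL r0<-Mul1 // r0:Mul1,r1:8,r2:5,r3:7
cycle 2: issue SUB r2<-Add1 // r0:Mul1,r1:8,r2:Add1,r3:7
cycle 3: issue MUL r0<-Mul2 // r0:Mul2,r1:8,r2:Add1,r3:7
cycle 4: issue SUB r0<-Add2 // r0:Add2,r1:8,r2:Add1,r3:7
cycle 5: CDB Add1=3; stall // r0:Add2,r1:8,r2:3,r3:7
cycle 6: CDB Mul1=64; issue MUL r3<-Mul1 // r0:Add2,r1:8,r2:3,r3:Mul1
cycle 7: issue ADD r0<-Add1 // r0:Add1,r1:8,r2:3,r3:Mul1
cycle 8: stall // r0:Add1,r1:8,r2:3,r3:Mul1
cycle 9: CDB Mul2=24; issue MUL r3<-Mul2 // r0:Add1,r1:8,r2:3,r3:Mul2
cycle 10: - // r0:Add1,r1:8,r2:3,r3:Mul2
cycle 11: - // r0:Add1,r1:8,r2:3,r3:Mul2
cycle 12: CDB Add2=-17 // r0:Add1,r1:8,r2:3,r3:Mul2
cycle 13: - // r0:Add1,r1:8,r2:3,r3:Mul2
cycle 14: - // r0:Add1,r1:8,r2:3,r3:Mul2
cycle 15: - // r0:Add1,r1:8,r2:3,r3:Mul2
cycle 16: CDB Mul1=289 // r0:Add1,r1:8,r2:3,r3:Mul2
cycle 17: - // r0:Add1,r1:8,r2:3,r3:Mul2
cycle 18: - // r0:Add1,r1:8,r2:3,r3:Mul2
cycle 19: CDB Add1=272 // r0:272,r1:8,r2:3,r3:Mul2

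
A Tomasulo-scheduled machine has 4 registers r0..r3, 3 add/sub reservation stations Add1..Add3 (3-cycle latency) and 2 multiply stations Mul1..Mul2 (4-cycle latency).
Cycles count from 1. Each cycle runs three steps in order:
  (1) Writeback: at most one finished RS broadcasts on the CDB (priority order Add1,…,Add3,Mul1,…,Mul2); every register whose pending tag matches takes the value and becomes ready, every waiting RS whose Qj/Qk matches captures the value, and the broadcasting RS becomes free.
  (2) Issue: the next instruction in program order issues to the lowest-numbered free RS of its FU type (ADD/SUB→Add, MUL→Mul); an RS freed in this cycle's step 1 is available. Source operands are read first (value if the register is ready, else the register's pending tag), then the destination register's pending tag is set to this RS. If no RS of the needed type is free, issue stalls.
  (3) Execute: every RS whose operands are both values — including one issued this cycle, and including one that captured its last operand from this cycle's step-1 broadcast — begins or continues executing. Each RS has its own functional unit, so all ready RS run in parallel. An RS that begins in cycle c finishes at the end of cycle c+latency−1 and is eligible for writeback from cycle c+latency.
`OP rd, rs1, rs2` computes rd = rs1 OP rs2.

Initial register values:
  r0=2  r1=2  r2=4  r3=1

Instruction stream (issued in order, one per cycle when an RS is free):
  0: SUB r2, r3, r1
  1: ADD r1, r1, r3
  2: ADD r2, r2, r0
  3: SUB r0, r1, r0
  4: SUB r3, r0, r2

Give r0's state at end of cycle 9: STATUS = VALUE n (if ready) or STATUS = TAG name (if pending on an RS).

c1: issue SUB r2<-Add1 | r0:2,r1:2,r2:Add1,r3:1
c2: issue ADD r1<-Add2 | r0:2,r1:Add2,r2:Add1,r3:1
c3: issue ADD r2<-Add3 | r0:2,r1:Add2,r2:Add3,r3:1
c4: CDB Add1=-1; issue SUB r0<-Add1 | r0:Add1,r1:Add2,r2:Add3,r3:1
c5: CDB Add2=3; issue SUB r3<-Add2 | r0:Add1,r1:3,r2:Add3,r3:Add2
c6: - | r0:Add1,r1:3,r2:Add3,r3:Add2
c7: CDB Add3=1 | r0:Add1,r1:3,r2:1,r3:Add2
c8: CDB Add1=1 | r0:1,r1:3,r2:1,r3:Add2
c9: - | r0:1,r1:3,r2:1,r3:Add2

STATUS = VALUE 1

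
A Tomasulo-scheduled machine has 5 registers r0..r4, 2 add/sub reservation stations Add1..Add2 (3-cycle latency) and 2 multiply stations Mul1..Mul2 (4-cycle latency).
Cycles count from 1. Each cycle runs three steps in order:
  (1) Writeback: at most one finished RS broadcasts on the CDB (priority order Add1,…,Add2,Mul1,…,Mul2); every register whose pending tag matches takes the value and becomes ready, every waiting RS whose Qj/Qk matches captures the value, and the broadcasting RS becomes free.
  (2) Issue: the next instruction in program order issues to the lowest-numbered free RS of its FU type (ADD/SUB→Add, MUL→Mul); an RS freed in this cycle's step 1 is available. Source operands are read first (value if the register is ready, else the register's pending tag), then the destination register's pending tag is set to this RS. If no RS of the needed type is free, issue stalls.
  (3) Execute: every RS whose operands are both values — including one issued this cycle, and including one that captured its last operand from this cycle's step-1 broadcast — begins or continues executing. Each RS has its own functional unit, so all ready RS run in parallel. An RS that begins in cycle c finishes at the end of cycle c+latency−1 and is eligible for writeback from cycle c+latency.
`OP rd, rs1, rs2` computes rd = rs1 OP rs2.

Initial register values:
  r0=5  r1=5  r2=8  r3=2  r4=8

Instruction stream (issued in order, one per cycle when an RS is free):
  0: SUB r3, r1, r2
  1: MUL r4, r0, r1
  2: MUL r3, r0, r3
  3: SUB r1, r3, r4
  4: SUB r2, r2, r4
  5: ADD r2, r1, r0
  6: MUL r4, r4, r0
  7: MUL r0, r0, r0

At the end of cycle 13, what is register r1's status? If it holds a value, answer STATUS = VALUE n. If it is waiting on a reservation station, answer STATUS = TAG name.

cycle 1: issue SUB r3<-Add1 // r0:5,r1:5,r2:8,r3:Add1,r4:8
cycle 2: issue MUL r4<-Mul1 // r0:5,r1:5,r2:8,r3:Add1,r4:Mul1
cycle 3: issue MUL r3<-Mul2 // r0:5,r1:5,r2:8,r3:Mul2,r4:Mul1
cycle 4: CDB Add1=-3; issue SUB r1<-Add1 // r0:5,r1:Add1,r2:8,r3:Mul2,r4:Mul1
cycle 5: issue SUB r2<-Add2 // r0:5,r1:Add1,r2:Add2,r3:Mul2,r4:Mul1
cycle 6: CDB Mul1=25; stall // r0:5,r1:Add1,r2:Add2,r3:Mul2,r4:25
cycle 7: stall // r0:5,r1:Add1,r2:Add2,r3:Mul2,r4:25
cycle 8: CDB Mul2=-15; stall // r0:5,r1:Add1,r2:Add2,r3:-15,r4:25
cycle 9: CDB Add2=-17; issue ADD r2<-Add2 // r0:5,r1:Add1,r2:Add2,r3:-15,r4:25
cycle 10: issue MUL r4<-Mul1 // r0:5,r1:Add1,r2:Add2,r3:-15,r4:Mul1
cycle 11: CDB Add1=-40; issue MUL r0<-Mul2 // r0:Mul2,r1:-40,r2:Add2,r3:-15,r4:Mul1
cycle 12: - // r0:Mul2,r1:-40,r2:Add2,r3:-15,r4:Mul1
cycle 13: - // r0:Mul2,r1:-40,r2:Add2,r3:-15,r4:Mul1

STATUS = VALUE -40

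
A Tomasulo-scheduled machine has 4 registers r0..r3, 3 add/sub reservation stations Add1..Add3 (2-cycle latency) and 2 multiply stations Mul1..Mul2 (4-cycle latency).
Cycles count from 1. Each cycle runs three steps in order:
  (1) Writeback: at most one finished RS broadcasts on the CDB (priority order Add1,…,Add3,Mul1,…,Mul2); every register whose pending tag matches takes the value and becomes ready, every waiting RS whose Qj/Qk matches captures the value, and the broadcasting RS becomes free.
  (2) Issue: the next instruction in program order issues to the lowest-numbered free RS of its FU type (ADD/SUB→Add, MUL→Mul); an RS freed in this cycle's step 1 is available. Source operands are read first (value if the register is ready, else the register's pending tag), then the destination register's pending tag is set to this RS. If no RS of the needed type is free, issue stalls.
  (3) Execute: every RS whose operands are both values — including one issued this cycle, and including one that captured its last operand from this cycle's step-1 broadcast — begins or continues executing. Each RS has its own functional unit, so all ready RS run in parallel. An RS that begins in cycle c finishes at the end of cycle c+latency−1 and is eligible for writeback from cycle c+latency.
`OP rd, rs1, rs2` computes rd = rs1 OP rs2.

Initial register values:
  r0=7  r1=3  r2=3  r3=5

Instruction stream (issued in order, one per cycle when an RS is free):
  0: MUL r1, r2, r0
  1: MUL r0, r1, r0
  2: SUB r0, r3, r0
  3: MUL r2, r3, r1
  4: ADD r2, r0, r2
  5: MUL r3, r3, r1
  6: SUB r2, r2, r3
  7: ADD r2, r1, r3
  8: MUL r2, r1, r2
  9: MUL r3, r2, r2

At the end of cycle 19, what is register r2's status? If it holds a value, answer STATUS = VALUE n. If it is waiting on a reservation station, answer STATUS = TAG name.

c1: issue MUL r1<-Mul1 | r0:7,r1:Mul1,r2:3,r3:5
c2: issue MUL r0<-Mul2 | r0:Mul2,r1:Mul1,r2:3,r3:5
c3: issue SUB r0<-Add1 | r0:Add1,r1:Mul1,r2:3,r3:5
c4: stall | r0:Add1,r1:Mul1,r2:3,r3:5
c5: CDB Mul1=21; issue MUL r2<-Mul1 | r0:Add1,r1:21,r2:Mul1,r3:5
c6: issue ADD r2<-Add2 | r0:Add1,r1:21,r2:Add2,r3:5
c7: stall | r0:Add1,r1:21,r2:Add2,r3:5
c8: stall | r0:Add1,r1:21,r2:Add2,r3:5
c9: CDB Mul1=105; issue MUL r3<-Mul1 | r0:Add1,r1:21,r2:Add2,r3:Mul1
c10: CDB Mul2=147; issue SUB r2<-Add3 | r0:Add1,r1:21,r2:Add3,r3:Mul1
c11: stall | r0:Add1,r1:21,r2:Add3,r3:Mul1
c12: CDB Add1=-142; issue ADD r2<-Add1 | r0:-142,r1:21,r2:Add1,r3:Mul1
c13: CDB Mul1=105; issue MUL r2<-Mul1 | r0:-142,r1:21,r2:Mul1,r3:105
c14: CDB Add2=-37; issue MUL r3<-Mul2 | r0:-142,r1:21,r2:Mul1,r3:Mul2
c15: CDB Add1=126 | r0:-142,r1:21,r2:Mul1,r3:Mul2
c16: CDB Add3=-142 | r0:-142,r1:21,r2:Mul1,r3:Mul2
c17: - | r0:-142,r1:21,r2:Mul1,r3:Mul2
c18: - | r0:-142,r1:21,r2:Mul1,r3:Mul2
c19: CDB Mul1=2646 | r0:-142,r1:21,r2:2646,r3:Mul2

STATUS = VALUE 2646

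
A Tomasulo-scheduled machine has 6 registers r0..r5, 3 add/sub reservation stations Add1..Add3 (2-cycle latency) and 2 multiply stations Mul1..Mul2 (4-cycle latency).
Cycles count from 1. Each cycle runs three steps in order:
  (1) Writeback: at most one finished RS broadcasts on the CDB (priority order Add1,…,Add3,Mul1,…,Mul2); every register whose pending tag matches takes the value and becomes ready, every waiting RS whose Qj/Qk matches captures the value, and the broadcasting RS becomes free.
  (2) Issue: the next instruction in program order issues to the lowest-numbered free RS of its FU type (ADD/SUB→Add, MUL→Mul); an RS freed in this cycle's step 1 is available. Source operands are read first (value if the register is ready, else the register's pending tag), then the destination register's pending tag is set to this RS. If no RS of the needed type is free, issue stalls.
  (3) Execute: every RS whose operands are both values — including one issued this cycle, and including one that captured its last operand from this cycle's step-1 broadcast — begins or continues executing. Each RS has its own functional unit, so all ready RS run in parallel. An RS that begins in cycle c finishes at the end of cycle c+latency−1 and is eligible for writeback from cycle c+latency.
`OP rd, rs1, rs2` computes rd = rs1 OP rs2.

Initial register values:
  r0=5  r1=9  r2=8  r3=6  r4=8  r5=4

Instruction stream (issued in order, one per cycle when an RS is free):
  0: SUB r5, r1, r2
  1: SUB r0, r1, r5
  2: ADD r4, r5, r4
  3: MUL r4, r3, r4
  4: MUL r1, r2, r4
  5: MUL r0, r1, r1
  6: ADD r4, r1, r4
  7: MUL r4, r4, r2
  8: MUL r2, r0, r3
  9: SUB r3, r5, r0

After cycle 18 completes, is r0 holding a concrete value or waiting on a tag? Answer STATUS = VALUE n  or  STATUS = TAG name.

STATUS = VALUE 186624

  c1: issue SUB r5<-Add1  regs: r0:5,r1:9,r2:8,r3:6,r4:8,r5:Add1
  c2: issue SUB r0<-Add2  regs: r0:Add2,r1:9,r2:8,r3:6,r4:8,r5:Add1
  c3: CDB Add1=1; issue ADD r4<-Add1  regs: r0:Add2,r1:9,r2:8,r3:6,r4:Add1,r5:1
  c4: issue MUL r4<-Mul1  regs: r0:Add2,r1:9,r2:8,r3:6,r4:Mul1,r5:1
  c5: CDB Add1=9; issue MUL r1<-Mul2  regs: r0:Add2,r1:Mul2,r2:8,r3:6,r4:Mul1,r5:1
  c6: CDB Add2=8; stall  regs: r0:8,r1:Mul2,r2:8,r3:6,r4:Mul1,r5:1
  c7: stall  regs: r0:8,r1:Mul2,r2:8,r3:6,r4:Mul1,r5:1
  c8: stall  regs: r0:8,r1:Mul2,r2:8,r3:6,r4:Mul1,r5:1
  c9: CDB Mul1=54; issue MUL r0<-Mul1  regs: r0:Mul1,r1:Mul2,r2:8,r3:6,r4:54,r5:1
  c10: issue ADD r4<-Add1  regs: r0:Mul1,r1:Mul2,r2:8,r3:6,r4:Add1,r5:1
  c11: stall  regs: r0:Mul1,r1:Mul2,r2:8,r3:6,r4:Add1,r5:1
  c12: stall  regs: r0:Mul1,r1:Mul2,r2:8,r3:6,r4:Add1,r5:1
  c13: CDB Mul2=432; issue MUL r4<-Mul2  regs: r0:Mul1,r1:432,r2:8,r3:6,r4:Mul2,r5:1
  c14: stall  regs: r0:Mul1,r1:432,r2:8,r3:6,r4:Mul2,r5:1
  c15: CDB Add1=486; stall  regs: r0:Mul1,r1:432,r2:8,r3:6,r4:Mul2,r5:1
  c16: stall  regs: r0:Mul1,r1:432,r2:8,r3:6,r4:Mul2,r5:1
  c17: CDB Mul1=186624; issue MUL r2<-Mul1  regs: r0:186624,r1:432,r2:Mul1,r3:6,r4:Mul2,r5:1
  c18: issue SUB r3<-Add1  regs: r0:186624,r1:432,r2:Mul1,r3:Add1,r4:Mul2,r5:1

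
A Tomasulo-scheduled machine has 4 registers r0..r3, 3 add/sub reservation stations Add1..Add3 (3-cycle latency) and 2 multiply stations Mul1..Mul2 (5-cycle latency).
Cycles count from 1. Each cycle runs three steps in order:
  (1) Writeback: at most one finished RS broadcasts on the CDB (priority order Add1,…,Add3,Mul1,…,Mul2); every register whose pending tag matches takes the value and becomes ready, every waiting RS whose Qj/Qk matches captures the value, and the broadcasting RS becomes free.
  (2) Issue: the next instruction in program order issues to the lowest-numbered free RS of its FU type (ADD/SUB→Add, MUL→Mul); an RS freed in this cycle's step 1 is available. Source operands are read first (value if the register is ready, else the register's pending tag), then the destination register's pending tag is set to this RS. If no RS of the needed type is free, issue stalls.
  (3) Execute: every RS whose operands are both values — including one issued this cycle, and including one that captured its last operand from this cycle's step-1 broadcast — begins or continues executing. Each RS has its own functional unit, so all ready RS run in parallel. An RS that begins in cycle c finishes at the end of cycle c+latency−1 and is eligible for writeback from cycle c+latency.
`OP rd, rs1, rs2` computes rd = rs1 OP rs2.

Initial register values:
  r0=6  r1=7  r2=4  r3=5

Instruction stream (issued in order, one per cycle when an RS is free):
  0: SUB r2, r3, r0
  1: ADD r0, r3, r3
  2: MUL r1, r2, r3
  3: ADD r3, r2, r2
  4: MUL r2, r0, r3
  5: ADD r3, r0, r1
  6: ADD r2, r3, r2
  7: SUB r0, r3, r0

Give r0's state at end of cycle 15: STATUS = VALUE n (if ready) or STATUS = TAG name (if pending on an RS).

STATUS = VALUE -5

c1: issue SUB r2<-Add1 | r0:6,r1:7,r2:Add1,r3:5
c2: issue ADD r0<-Add2 | r0:Add2,r1:7,r2:Add1,r3:5
c3: issue MUL r1<-Mul1 | r0:Add2,r1:Mul1,r2:Add1,r3:5
c4: CDB Add1=-1; issue ADD r3<-Add1 | r0:Add2,r1:Mul1,r2:-1,r3:Add1
c5: CDB Add2=10; issue MUL r2<-Mul2 | r0:10,r1:Mul1,r2:Mul2,r3:Add1
c6: issue ADD r3<-Add2 | r0:10,r1:Mul1,r2:Mul2,r3:Add2
c7: CDB Add1=-2; issue ADD r2<-Add1 | r0:10,r1:Mul1,r2:Add1,r3:Add2
c8: issue SUB r0<-Add3 | r0:Add3,r1:Mul1,r2:Add1,r3:Add2
c9: CDB Mul1=-5 | r0:Add3,r1:-5,r2:Add1,r3:Add2
c10: - | r0:Add3,r1:-5,r2:Add1,r3:Add2
c11: - | r0:Add3,r1:-5,r2:Add1,r3:Add2
c12: CDB Add2=5 | r0:Add3,r1:-5,r2:Add1,r3:5
c13: CDB Mul2=-20 | r0:Add3,r1:-5,r2:Add1,r3:5
c14: - | r0:Add3,r1:-5,r2:Add1,r3:5
c15: CDB Add3=-5 | r0:-5,r1:-5,r2:Add1,r3:5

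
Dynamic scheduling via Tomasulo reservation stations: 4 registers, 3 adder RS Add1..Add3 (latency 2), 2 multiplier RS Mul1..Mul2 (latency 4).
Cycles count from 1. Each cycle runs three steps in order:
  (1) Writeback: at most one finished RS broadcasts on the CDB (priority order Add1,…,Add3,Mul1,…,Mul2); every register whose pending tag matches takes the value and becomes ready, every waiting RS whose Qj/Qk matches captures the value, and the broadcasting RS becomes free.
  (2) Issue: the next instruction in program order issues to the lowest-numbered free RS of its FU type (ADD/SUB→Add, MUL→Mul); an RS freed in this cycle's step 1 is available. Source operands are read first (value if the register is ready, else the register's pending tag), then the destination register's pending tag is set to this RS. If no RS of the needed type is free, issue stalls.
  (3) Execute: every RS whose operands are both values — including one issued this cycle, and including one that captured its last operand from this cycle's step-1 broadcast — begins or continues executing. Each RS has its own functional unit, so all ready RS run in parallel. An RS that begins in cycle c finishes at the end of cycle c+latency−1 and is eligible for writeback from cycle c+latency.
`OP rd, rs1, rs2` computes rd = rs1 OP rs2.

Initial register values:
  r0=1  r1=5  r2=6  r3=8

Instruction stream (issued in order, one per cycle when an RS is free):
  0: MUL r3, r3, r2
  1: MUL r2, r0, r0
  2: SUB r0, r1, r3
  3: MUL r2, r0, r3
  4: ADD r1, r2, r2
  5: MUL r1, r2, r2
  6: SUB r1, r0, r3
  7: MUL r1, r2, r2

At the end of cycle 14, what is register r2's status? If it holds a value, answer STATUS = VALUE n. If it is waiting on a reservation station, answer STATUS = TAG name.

c1: issue MUL r3<-Mul1 | r0:1,r1:5,r2:6,r3:Mul1
c2: issue MUL r2<-Mul2 | r0:1,r1:5,r2:Mul2,r3:Mul1
c3: issue SUB r0<-Add1 | r0:Add1,r1:5,r2:Mul2,r3:Mul1
c4: stall | r0:Add1,r1:5,r2:Mul2,r3:Mul1
c5: CDB Mul1=48; issue MUL r2<-Mul1 | r0:Add1,r1:5,r2:Mul1,r3:48
c6: CDB Mul2=1; issue ADD r1<-Add2 | r0:Add1,r1:Add2,r2:Mul1,r3:48
c7: CDB Add1=-43; issue MUL r1<-Mul2 | r0:-43,r1:Mul2,r2:Mul1,r3:48
c8: issue SUB r1<-Add1 | r0:-43,r1:Add1,r2:Mul1,r3:48
c9: stall | r0:-43,r1:Add1,r2:Mul1,r3:48
c10: CDB Add1=-91; stall | r0:-43,r1:-91,r2:Mul1,r3:48
c11: CDB Mul1=-2064; issue MUL r1<-Mul1 | r0:-43,r1:Mul1,r2:-2064,r3:48
c12: - | r0:-43,r1:Mul1,r2:-2064,r3:48
c13: CDB Add2=-4128 | r0:-43,r1:Mul1,r2:-2064,r3:48
c14: - | r0:-43,r1:Mul1,r2:-2064,r3:48

STATUS = VALUE -2064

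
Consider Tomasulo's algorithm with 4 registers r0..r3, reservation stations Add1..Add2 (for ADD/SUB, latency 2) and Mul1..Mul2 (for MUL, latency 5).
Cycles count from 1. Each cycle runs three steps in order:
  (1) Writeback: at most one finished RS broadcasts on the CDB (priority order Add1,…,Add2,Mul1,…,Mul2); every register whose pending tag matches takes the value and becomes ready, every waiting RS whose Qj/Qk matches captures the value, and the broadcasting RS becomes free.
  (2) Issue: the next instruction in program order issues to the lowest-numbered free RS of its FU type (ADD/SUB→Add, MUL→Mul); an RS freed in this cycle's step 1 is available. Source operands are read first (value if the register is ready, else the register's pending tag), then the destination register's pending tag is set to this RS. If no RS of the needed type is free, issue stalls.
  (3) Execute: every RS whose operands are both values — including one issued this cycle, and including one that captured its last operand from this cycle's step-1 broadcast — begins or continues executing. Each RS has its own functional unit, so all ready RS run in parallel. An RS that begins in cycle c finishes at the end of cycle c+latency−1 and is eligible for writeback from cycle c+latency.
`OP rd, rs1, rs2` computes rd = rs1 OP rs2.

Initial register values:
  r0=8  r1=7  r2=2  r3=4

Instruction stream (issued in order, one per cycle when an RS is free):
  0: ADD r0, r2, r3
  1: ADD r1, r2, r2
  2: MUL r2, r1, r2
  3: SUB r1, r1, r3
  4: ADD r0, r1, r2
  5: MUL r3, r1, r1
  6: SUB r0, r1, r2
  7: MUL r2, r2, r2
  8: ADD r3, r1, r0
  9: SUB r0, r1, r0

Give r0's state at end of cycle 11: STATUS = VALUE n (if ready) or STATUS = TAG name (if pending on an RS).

  c1: issue ADD r0<-Add1  regs: r0:Add1,r1:7,r2:2,r3:4
  c2: issue ADD r1<-Add2  regs: r0:Add1,r1:Add2,r2:2,r3:4
  c3: CDB Add1=6; issue MUL r2<-Mul1  regs: r0:6,r1:Add2,r2:Mul1,r3:4
  c4: CDB Add2=4; issue SUB r1<-Add1  regs: r0:6,r1:Add1,r2:Mul1,r3:4
  c5: issue ADD r0<-Add2  regs: r0:Add2,r1:Add1,r2:Mul1,r3:4
  c6: CDB Add1=0; issue MUL r3<-Mul2  regs: r0:Add2,r1:0,r2:Mul1,r3:Mul2
  c7: issue SUB r0<-Add1  regs: r0:Add1,r1:0,r2:Mul1,r3:Mul2
  c8: stall  regs: r0:Add1,r1:0,r2:Mul1,r3:Mul2
  c9: CDB Mul1=8; issue MUL r2<-Mul1  regs: r0:Add1,r1:0,r2:Mul1,r3:Mul2
  c10: stall  regs: r0:Add1,r1:0,r2:Mul1,r3:Mul2
  c11: CDB Add1=-8; issue ADD r3<-Add1  regs: r0:-8,r1:0,r2:Mul1,r3:Add1

STATUS = VALUE -8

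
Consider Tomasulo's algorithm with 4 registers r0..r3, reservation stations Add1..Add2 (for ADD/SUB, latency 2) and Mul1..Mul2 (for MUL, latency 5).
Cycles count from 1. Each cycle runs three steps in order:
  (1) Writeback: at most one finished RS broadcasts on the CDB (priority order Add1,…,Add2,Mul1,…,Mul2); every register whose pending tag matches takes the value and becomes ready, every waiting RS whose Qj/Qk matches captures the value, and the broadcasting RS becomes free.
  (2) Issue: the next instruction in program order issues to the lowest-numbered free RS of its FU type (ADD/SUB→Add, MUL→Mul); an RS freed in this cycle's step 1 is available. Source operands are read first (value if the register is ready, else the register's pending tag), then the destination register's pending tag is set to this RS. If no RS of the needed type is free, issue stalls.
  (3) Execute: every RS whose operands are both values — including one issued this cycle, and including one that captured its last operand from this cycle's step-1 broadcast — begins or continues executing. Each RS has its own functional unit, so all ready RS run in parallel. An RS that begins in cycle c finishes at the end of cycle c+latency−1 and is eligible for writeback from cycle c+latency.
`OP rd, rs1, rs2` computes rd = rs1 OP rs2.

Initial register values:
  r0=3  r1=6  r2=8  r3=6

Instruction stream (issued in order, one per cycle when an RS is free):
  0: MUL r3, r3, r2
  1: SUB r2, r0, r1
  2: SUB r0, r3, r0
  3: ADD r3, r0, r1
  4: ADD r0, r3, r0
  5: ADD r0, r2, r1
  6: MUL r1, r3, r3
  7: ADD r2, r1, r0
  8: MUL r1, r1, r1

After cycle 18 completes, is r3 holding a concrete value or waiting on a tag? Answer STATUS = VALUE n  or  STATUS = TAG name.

c1: issue MUL r3<-Mul1 | r0:3,r1:6,r2:8,r3:Mul1
c2: issue SUB r2<-Add1 | r0:3,r1:6,r2:Add1,r3:Mul1
c3: issue SUB r0<-Add2 | r0:Add2,r1:6,r2:Add1,r3:Mul1
c4: CDB Add1=-3; issue ADD r3<-Add1 | r0:Add2,r1:6,r2:-3,r3:Add1
c5: stall | r0:Add2,r1:6,r2:-3,r3:Add1
c6: CDB Mul1=48; stall | r0:Add2,r1:6,r2:-3,r3:Add1
c7: stall | r0:Add2,r1:6,r2:-3,r3:Add1
c8: CDB Add2=45; issue ADD r0<-Add2 | r0:Add2,r1:6,r2:-3,r3:Add1
c9: stall | r0:Add2,r1:6,r2:-3,r3:Add1
c10: CDB Add1=51; issue ADD r0<-Add1 | r0:Add1,r1:6,r2:-3,r3:51
c11: issue MUL r1<-Mul1 | r0:Add1,r1:Mul1,r2:-3,r3:51
c12: CDB Add1=3; issue ADD r2<-Add1 | r0:3,r1:Mul1,r2:Add1,r3:51
c13: CDB Add2=96; issue MUL r1<-Mul2 | r0:3,r1:Mul2,r2:Add1,r3:51
c14: - | r0:3,r1:Mul2,r2:Add1,r3:51
c15: - | r0:3,r1:Mul2,r2:Add1,r3:51
c16: CDB Mul1=2601 | r0:3,r1:Mul2,r2:Add1,r3:51
c17: - | r0:3,r1:Mul2,r2:Add1,r3:51
c18: CDB Add1=2604 | r0:3,r1:Mul2,r2:2604,r3:51

STATUS = VALUE 51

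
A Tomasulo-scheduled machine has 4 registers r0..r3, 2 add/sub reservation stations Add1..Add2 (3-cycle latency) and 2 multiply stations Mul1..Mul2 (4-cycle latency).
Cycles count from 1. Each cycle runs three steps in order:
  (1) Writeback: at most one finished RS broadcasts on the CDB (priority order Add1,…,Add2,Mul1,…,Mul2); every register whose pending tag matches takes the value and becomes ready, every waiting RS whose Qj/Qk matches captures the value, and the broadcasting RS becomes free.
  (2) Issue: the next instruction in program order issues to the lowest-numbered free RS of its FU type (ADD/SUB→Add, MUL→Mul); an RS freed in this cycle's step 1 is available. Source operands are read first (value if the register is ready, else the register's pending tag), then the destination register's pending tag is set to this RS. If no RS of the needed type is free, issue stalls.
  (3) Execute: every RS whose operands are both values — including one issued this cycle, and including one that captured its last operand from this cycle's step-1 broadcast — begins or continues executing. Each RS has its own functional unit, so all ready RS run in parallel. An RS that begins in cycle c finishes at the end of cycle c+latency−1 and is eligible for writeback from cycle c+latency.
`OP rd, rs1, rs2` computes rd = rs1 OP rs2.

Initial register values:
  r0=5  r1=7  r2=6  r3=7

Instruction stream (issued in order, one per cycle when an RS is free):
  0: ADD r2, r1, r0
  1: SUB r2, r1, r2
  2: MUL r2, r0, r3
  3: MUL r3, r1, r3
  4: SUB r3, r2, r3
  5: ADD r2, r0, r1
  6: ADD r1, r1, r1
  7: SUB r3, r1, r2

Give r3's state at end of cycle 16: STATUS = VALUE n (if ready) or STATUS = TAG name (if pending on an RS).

cycle 1: issue ADD r2<-Add1 // r0:5,r1:7,r2:Add1,r3:7
cycle 2: issue SUB r2<-Add2 // r0:5,r1:7,r2:Add2,r3:7
cycle 3: issue MUL r2<-Mul1 // r0:5,r1:7,r2:Mul1,r3:7
cycle 4: CDB Add1=12; issue MUL r3<-Mul2 // r0:5,r1:7,r2:Mul1,r3:Mul2
cycle 5: issue SUB r3<-Add1 // r0:5,r1:7,r2:Mul1,r3:Add1
cycle 6: stall // r0:5,r1:7,r2:Mul1,r3:Add1
cycle 7: CDB Add2=-5; issue ADD r2<-Add2 // r0:5,r1:7,r2:Add2,r3:Add1
cycle 8: CDB Mul1=35; stall // r0:5,r1:7,r2:Add2,r3:Add1
cycle 9: CDB Mul2=49; stall // r0:5,r1:7,r2:Add2,r3:Add1
cycle 10: CDB Add2=12; issue ADD r1<-Add2 // r0:5,r1:Add2,r2:12,r3:Add1
cycle 11: stall // r0:5,r1:Add2,r2:12,r3:Add1
cycle 12: CDB Add1=-14; issue SUB r3<-Add1 // r0:5,r1:Add2,r2:12,r3:Add1
cycle 13: CDB Add2=14 // r0:5,r1:14,r2:12,r3:Add1
cycle 14: - // r0:5,r1:14,r2:12,r3:Add1
cycle 15: - // r0:5,r1:14,r2:12,r3:Add1
cycle 16: CDB Add1=2 // r0:5,r1:14,r2:12,r3:2

STATUS = VALUE 2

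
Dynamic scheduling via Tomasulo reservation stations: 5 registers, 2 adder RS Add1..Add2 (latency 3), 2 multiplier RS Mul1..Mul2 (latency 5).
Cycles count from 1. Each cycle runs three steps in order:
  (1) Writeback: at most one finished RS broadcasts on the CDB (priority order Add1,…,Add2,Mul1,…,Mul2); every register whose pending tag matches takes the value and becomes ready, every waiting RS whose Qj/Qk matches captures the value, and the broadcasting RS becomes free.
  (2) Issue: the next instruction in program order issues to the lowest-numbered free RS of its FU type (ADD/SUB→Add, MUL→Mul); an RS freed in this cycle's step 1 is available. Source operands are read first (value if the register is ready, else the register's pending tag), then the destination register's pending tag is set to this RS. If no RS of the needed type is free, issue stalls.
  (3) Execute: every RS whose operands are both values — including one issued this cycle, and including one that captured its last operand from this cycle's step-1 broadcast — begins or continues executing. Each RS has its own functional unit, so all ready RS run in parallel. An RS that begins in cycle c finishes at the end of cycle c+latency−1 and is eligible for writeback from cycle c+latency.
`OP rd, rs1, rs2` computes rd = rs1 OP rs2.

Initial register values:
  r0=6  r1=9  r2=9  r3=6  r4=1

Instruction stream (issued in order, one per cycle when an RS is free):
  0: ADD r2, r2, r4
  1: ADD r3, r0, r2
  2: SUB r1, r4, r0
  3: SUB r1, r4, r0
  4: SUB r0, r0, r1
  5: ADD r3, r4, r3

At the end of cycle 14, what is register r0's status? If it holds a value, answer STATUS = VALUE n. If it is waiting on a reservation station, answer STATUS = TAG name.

STATUS = VALUE 11

cycle 1: issue ADD r2<-Add1 // r0:6,r1:9,r2:Add1,r3:6,r4:1
cycle 2: issue ADD r3<-Add2 // r0:6,r1:9,r2:Add1,r3:Add2,r4:1
cycle 3: stall // r0:6,r1:9,r2:Add1,r3:Add2,r4:1
cycle 4: CDB Add1=10; issue SUB r1<-Add1 // r0:6,r1:Add1,r2:10,r3:Add2,r4:1
cycle 5: stall // r0:6,r1:Add1,r2:10,r3:Add2,r4:1
cycle 6: stall // r0:6,r1:Add1,r2:10,r3:Add2,r4:1
cycle 7: CDB Add1=-5; issue SUB r1<-Add1 // r0:6,r1:Add1,r2:10,r3:Add2,r4:1
cycle 8: CDB Add2=16; issue SUB r0<-Add2 // r0:Add2,r1:Add1,r2:10,r3:16,r4:1
cycle 9: stall // r0:Add2,r1:Add1,r2:10,r3:16,r4:1
cycle 10: CDB Add1=-5; issue ADD r3<-Add1 // r0:Add2,r1:-5,r2:10,r3:Add1,r4:1
cycle 11: - // r0:Add2,r1:-5,r2:10,r3:Add1,r4:1
cycle 12: - // r0:Add2,r1:-5,r2:10,r3:Add1,r4:1
cycle 13: CDB Add1=17 // r0:Add2,r1:-5,r2:10,r3:17,r4:1
cycle 14: CDB Add2=11 // r0:11,r1:-5,r2:10,r3:17,r4:1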